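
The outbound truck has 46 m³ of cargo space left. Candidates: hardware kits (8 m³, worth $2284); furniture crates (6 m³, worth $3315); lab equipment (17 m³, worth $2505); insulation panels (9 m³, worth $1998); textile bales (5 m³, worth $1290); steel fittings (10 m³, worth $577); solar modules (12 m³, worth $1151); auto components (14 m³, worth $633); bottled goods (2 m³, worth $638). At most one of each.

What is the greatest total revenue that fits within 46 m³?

11392

Greedy by ratio would take hardware kits + furniture crates + insulation panels + textile bales + solar modules + bottled goods: 42 m³ used, total 10676.
Replace solar modules and bottled goods with lab equipment: the trade gains 716 net, giving 11392 at 45 m³.
The spare 1 m³ is too small for any remaining shipment, and no exchange beats 11392.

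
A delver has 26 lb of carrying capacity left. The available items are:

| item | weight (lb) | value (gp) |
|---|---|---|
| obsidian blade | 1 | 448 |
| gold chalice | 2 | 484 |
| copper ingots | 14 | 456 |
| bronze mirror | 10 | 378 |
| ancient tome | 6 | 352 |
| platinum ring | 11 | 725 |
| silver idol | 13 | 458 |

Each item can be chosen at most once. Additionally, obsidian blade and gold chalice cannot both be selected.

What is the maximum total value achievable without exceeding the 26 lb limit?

Density check — obsidian blade 448.00, gold chalice 242.00, platinum ring 65.91 are the best per lb.
Gold chalice + platinum ring + silver idol uses 26 of the 26 lb and totals 1667.

1667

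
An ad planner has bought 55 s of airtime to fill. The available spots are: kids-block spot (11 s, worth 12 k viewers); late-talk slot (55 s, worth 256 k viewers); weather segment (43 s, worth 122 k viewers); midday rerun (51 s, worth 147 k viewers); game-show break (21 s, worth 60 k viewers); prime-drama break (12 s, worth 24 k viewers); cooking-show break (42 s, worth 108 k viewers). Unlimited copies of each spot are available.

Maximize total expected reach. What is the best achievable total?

Late-talk slot uses 55 of the 55 s and totals 256.
That's the maximum — no swap from here does better than 256.

256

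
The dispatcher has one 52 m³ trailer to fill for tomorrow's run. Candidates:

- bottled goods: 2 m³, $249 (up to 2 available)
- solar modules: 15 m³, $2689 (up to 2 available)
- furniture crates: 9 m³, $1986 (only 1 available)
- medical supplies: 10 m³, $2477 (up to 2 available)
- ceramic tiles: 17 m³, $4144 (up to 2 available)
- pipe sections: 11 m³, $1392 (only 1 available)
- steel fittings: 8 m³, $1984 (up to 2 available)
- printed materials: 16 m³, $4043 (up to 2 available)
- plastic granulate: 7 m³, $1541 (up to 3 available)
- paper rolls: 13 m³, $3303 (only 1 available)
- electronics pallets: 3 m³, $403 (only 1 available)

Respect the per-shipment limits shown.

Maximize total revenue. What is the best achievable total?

13040

Ranking by ratio (revenue/m³): paper rolls 254.08, printed materials 252.69, steel fittings 248.00.
A density-first pass picks 2×printed materials + plastic granulate + paper rolls — 12930 at 52 m³.
The 20 m³ tied up in plastic granulate and paper rolls is better spent on 2×medical supplies — total rises to 13040 (52 m³).
No other feasible combination exceeds 13040.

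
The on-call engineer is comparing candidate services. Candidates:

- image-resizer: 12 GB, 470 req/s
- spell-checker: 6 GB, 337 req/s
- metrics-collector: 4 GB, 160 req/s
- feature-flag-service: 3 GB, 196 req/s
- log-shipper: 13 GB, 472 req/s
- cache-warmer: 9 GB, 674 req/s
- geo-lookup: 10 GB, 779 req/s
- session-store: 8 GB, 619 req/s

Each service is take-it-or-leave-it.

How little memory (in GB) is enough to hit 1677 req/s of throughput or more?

Look for the lowest-memory combination reaching 1677.
spell-checker + geo-lookup + session-store: 1735 throughput at 24 GB.
No combination under 24 GB hits 1677.

24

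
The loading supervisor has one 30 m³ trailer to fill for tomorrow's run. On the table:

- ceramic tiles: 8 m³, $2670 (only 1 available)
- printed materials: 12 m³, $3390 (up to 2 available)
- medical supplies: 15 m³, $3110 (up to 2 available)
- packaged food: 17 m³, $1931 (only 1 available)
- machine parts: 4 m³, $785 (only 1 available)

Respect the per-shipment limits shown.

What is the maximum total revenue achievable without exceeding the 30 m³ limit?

Taking the top-ratio shipments first gives ceramic tiles + printed materials + machine parts for 6845 (24 m³).
The 8 m³ tied up in ceramic tiles is better spent on printed materials — total rises to 7565 (28 m³).

7565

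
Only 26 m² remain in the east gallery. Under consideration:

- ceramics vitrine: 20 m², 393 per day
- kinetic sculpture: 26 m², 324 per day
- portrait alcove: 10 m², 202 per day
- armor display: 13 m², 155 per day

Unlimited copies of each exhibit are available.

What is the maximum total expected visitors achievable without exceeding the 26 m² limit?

Taking 2×portrait alcove: 20 m² used, 404 in expected visitors.
The spare 6 m² is too small for any remaining exhibit, and no exchange beats 404.

404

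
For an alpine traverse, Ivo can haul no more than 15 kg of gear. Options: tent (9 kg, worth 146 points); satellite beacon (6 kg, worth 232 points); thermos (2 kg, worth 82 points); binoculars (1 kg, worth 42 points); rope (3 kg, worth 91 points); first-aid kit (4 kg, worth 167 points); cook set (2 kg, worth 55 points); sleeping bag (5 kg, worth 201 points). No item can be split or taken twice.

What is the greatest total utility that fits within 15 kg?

600

By utility per kg: binoculars 42.00, first-aid kit 41.75, thermos 41.00 lead.
Taking the top-ratio items first gives thermos + binoculars + rope + first-aid kit + sleeping bag for 583 (15 kg).
Replace thermos and binoculars and rope with satellite beacon: the trade gains 17 net, giving 600 at 15 kg.
Every other selection either busts 15 kg or fails to beat 600.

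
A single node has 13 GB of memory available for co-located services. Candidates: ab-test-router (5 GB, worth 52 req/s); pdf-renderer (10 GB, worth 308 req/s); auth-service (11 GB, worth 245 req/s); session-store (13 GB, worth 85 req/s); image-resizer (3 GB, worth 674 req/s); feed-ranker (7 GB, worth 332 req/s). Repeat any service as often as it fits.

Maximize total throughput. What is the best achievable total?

Density check — image-resizer 224.67, feed-ranker 47.43, pdf-renderer 30.80, auth-service 22.27 are the best per GB.
The ratio ordering already packs tightly: 4×image-resizer, 12 GB, 2696.
Every other selection either busts 13 GB or fails to beat 2696.

2696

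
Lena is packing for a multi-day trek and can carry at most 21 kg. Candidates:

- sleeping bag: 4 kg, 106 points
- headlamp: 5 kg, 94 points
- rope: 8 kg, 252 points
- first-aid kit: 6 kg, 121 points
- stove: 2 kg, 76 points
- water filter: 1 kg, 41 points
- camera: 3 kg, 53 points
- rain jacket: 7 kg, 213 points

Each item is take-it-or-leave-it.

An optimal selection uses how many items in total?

4

Best achievable utility is 647.
One optimal bundle: sleeping bag + rope + stove + rain jacket (21 kg).
Every optimal selection uses 4 items.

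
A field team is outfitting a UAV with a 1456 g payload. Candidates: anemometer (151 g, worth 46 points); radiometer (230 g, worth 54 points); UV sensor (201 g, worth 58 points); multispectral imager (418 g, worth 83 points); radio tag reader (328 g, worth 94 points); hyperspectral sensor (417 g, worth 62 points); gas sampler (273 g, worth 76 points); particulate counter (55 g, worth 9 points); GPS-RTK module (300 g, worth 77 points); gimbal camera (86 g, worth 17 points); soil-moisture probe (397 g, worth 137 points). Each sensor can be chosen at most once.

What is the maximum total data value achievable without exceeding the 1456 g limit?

Density check — soil-moisture probe 0.35, anemometer 0.30, UV sensor 0.29, radio tag reader 0.29 are the best per g.
Taking the top-ratio sensors first gives anemometer + UV sensor + radio tag reader + gas sampler + gimbal camera + soil-moisture probe for 428 (1436 g).
Replace UV sensor and gimbal camera with GPS-RTK module: the trade gains 2 net, giving 430 at 1449 g.
Runner-up anemometer + UV sensor + radio tag reader + gas sampler + gimbal camera + soil-moisture probe tops out at 428.

430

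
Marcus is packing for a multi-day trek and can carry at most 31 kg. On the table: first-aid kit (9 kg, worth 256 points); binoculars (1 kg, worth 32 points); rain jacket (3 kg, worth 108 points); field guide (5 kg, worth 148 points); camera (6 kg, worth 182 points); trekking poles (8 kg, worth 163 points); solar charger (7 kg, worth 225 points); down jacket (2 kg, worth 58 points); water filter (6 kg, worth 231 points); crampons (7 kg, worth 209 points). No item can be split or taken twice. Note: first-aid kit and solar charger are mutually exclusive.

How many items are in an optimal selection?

The maximum utility within 31 kg is 1013.
rain jacket + camera + solar charger + down jacket + water filter + crampons hits 1013 at 31 kg.
Every optimal selection uses 6 items.

6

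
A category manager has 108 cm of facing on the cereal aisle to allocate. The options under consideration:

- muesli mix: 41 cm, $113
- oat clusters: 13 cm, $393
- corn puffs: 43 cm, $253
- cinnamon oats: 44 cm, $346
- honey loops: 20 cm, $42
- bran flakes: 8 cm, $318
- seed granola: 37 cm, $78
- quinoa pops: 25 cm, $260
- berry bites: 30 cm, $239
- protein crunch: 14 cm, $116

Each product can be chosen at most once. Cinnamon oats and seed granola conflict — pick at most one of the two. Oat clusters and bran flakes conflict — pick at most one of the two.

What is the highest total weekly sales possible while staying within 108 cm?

1163

Density check — bran flakes 39.75, oat clusters 30.23, quinoa pops 10.40, protein crunch 8.29 are the best per cm.
Best packing: cinnamon oats + bran flakes + quinoa pops + berry bites — 107 cm, 1163 total.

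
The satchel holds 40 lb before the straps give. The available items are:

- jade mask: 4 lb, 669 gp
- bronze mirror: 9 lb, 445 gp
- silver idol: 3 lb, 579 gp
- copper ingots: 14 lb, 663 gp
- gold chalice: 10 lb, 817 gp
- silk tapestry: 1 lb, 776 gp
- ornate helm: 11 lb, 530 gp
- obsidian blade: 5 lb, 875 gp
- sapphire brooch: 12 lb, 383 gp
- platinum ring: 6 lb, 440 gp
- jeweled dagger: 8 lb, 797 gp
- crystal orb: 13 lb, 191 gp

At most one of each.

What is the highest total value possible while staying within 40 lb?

By value per lb: silk tapestry 776.00, silver idol 193.00, obsidian blade 175.00 lead.
Filling by ratio: jade mask + silver idol + gold chalice + silk tapestry + obsidian blade + platinum ring + jeweled dagger for 4953, with 3 lb left unused.
The 6 lb tied up in platinum ring is better spent on bronze mirror — total rises to 4958 (40 lb).

4958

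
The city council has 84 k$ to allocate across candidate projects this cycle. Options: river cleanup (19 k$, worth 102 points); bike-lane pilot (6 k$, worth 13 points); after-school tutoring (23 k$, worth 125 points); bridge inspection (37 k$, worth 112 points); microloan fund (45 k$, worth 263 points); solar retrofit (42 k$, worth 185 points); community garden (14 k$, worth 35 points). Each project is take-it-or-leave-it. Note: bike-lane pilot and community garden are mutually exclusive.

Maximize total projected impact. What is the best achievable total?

423

Best packing: after-school tutoring + microloan fund + community garden — 82 k$, 423 total.
Nothing else feasible within 84 k$ beats 423.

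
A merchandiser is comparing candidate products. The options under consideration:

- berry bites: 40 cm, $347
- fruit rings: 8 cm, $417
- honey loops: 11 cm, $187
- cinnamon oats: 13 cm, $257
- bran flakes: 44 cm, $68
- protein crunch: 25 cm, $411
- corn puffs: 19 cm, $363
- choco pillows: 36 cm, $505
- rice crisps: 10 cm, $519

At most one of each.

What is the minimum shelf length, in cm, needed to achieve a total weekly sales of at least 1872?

73

Look for the lowest-shelf combination reaching 1872.
fruit rings + honey loops + protein crunch + corn puffs + rice crisps: 1897 weekly sales at 73 cm.
Any bundle with less than 73 cm falls short of 1872.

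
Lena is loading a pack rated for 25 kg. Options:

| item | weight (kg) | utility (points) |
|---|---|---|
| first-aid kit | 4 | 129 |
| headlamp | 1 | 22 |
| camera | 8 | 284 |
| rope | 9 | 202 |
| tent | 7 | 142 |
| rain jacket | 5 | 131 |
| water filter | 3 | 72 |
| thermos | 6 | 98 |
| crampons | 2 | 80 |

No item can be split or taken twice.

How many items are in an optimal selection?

6

Optimal total is 729.
For example first-aid kit + headlamp + camera + tent + water filter + crampons achieves it, using 25 kg.
Any selection reaching 729 contains exactly 6 items.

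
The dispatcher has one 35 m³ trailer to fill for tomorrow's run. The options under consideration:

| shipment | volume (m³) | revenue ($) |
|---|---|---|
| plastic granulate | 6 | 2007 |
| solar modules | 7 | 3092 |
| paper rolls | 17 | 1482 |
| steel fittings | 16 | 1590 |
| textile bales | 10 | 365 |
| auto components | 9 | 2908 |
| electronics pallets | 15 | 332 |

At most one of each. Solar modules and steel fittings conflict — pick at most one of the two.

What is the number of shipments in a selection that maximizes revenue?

4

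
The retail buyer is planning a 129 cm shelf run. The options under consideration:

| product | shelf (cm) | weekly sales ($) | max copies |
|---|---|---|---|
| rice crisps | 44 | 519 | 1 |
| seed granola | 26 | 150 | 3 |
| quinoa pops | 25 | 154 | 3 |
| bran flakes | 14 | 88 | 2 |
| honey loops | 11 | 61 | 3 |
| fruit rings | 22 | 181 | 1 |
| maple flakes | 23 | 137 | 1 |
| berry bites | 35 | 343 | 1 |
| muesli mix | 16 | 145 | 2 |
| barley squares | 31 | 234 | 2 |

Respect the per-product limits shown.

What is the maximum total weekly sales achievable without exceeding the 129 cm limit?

The ratio heuristic lands on rice crisps + bran flakes + berry bites + 2×muesli mix (1240) but leaves 4 cm idle.
Replace bran flakes and muesli mix with honey loops + fruit rings: the trade gains 9 net, giving 1249 at 128 cm.

1249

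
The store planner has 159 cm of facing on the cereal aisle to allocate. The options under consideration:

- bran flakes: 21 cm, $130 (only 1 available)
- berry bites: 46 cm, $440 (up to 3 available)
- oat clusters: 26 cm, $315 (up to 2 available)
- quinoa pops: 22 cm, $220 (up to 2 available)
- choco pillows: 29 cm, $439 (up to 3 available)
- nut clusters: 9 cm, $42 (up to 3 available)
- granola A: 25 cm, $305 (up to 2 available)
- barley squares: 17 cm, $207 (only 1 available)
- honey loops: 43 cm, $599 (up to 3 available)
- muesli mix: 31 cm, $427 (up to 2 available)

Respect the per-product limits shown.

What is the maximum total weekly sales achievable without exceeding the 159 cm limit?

Greedy by ratio would take 3×choco pillows + granola A + honey loops: 155 cm used, total 2221.
Replace 2×choco pillows and granola A with 2×honey loops: the trade gains 15 net, giving 2236 at 158 cm.
Every other selection either busts 159 cm or exceeds an availability limit or fails to beat 2236.

2236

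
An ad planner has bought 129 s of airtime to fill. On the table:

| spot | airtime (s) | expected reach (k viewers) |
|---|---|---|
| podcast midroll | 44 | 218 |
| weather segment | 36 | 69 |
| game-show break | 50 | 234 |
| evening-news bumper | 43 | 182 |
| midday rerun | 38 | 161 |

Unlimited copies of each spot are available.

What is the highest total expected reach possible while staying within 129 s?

597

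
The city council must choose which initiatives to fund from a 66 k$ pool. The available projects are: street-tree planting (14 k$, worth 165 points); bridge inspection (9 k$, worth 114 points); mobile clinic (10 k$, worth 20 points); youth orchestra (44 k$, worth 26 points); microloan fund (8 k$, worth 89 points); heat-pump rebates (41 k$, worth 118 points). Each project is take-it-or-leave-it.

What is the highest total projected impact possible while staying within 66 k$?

A density-first pass picks street-tree planting + bridge inspection + mobile clinic + microloan fund — 388 at 41 k$.
Replace mobile clinic and microloan fund with heat-pump rebates: the trade gains 9 net, giving 397 at 64 k$.
An exhaustive check of the 64 subsets confirms 397.

397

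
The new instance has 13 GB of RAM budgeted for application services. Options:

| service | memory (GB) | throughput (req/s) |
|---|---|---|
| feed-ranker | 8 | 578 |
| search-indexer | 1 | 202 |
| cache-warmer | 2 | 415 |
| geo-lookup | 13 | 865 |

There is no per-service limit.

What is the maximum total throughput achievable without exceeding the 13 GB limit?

2692

The ratio ordering already packs tightly: search-indexer + 6×cache-warmer, 13 GB, 2692.
Every other selection either busts 13 GB or fails to beat 2692.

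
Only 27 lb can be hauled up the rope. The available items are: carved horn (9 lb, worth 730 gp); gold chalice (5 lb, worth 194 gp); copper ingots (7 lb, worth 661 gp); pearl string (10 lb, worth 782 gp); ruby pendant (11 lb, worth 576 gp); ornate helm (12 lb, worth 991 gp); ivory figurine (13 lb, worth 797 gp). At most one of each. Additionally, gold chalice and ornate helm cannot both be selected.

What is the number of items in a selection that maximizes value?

Best achievable value is 2173.
One optimal bundle: carved horn + copper ingots + pearl string (26 lb).
Any selection reaching 2173 contains exactly 3 items.

3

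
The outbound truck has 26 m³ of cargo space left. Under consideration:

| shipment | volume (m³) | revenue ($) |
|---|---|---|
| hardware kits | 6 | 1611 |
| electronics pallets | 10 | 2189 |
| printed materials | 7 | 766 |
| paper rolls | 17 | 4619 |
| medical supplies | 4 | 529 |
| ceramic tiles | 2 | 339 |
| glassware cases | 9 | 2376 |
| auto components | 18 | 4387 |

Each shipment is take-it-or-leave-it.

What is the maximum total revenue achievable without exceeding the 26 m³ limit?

6995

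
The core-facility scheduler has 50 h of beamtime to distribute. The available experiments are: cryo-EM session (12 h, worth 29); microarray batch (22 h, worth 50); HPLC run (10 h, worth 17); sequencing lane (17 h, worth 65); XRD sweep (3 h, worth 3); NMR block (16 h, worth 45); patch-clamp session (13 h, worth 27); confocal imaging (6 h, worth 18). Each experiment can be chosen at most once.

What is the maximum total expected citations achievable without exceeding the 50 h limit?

Best packing: HPLC run + sequencing lane + NMR block + confocal imaging — 49 h, 145 total.

145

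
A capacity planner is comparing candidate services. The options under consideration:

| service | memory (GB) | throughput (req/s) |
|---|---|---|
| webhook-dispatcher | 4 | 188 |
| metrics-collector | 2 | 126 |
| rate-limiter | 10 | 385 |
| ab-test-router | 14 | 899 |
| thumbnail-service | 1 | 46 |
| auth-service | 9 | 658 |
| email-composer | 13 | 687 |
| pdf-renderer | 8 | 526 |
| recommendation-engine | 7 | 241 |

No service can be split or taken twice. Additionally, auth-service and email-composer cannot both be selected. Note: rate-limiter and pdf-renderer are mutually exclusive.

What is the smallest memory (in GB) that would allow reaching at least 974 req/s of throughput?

Look for the lowest-memory combination reaching 974.
metrics-collector + ab-test-router reaches 1025 using 16 GB.
No combination under 16 GB hits 974.

16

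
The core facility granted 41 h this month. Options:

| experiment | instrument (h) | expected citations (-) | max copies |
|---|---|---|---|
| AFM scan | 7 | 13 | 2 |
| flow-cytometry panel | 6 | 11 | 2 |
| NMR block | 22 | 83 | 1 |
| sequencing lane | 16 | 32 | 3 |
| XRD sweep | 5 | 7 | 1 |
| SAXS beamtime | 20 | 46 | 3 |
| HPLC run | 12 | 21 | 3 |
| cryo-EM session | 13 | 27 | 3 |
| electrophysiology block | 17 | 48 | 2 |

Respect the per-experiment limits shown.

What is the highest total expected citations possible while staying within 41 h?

The ratio ordering already packs tightly: NMR block + electrophysiology block, 39 h, 131.
Nothing else within 41 h beats 131.

131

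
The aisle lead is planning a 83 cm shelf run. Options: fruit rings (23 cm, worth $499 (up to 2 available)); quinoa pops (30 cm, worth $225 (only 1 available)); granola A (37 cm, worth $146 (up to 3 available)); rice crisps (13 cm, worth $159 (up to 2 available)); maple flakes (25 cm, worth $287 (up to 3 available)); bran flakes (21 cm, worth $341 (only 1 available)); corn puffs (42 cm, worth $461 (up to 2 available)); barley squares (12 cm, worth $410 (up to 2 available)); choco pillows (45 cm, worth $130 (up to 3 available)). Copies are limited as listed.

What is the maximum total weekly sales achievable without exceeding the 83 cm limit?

Ranking by ratio (weekly sales/cm): barley squares 34.17, fruit rings 21.70, bran flakes 16.24.
Taking 2×fruit rings + rice crisps + 2×barley squares: 83 cm used, 1977 in weekly sales.

1977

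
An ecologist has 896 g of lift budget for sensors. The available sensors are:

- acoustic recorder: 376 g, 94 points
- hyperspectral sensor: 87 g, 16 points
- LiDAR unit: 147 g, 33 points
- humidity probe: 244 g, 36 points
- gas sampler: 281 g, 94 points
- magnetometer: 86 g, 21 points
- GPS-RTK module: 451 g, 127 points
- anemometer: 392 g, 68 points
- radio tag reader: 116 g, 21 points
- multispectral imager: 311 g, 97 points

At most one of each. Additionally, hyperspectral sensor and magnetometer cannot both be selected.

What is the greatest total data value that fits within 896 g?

254

A density-first pass picks LiDAR unit + gas sampler + magnetometer + multispectral imager — 245 at 825 g.
Dropping magnetometer and multispectral imager frees 397 g; slotting in GPS-RTK module (451 g) lifts the total to 254 at 879 g.
That's the maximum — no feasible swap from here does better than 254.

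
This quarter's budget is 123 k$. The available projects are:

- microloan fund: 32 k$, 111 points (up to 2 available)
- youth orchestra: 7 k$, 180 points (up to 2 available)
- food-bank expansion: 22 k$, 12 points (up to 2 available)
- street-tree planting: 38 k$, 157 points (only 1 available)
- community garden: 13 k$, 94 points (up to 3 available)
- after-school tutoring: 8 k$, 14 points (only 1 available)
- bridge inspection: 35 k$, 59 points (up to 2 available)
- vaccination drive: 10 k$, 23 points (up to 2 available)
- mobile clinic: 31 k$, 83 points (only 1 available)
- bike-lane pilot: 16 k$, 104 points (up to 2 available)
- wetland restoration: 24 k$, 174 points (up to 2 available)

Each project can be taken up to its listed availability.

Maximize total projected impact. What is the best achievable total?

Greedy by ratio would take 2×youth orchestra + 3×community garden + bike-lane pilot + 2×wetland restoration: 117 k$ used, total 1094.
Replace community garden with bike-lane pilot: the trade gains 10 net, giving 1104 at 120 k$.
No other feasible combination exceeds 1104.

1104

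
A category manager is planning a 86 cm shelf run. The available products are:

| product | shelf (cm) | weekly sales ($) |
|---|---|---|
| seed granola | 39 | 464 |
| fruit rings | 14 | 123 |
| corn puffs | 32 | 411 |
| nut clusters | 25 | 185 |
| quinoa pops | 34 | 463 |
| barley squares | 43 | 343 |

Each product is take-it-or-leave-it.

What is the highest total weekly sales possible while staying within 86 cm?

998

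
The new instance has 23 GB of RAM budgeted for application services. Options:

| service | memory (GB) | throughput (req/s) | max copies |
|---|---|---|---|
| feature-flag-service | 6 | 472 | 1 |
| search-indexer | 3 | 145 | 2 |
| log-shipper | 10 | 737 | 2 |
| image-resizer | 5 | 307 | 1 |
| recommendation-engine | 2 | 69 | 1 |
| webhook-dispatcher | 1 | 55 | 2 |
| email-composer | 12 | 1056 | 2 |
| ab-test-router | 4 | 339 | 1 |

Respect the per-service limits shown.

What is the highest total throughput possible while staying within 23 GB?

1922

The ratio ordering already packs tightly: feature-flag-service + webhook-dispatcher + email-composer + ab-test-router, 23 GB, 1922.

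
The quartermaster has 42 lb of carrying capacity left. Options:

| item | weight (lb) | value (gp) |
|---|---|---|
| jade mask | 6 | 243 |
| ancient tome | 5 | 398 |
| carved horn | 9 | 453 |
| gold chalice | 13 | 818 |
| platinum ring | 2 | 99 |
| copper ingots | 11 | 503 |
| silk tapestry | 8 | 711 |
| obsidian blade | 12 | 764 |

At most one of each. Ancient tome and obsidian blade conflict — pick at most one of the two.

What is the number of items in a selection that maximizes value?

4

Optimal total is 2746.
One optimal bundle: carved horn + gold chalice + silk tapestry + obsidian blade (42 lb).
Any selection reaching 2746 contains exactly 4 items.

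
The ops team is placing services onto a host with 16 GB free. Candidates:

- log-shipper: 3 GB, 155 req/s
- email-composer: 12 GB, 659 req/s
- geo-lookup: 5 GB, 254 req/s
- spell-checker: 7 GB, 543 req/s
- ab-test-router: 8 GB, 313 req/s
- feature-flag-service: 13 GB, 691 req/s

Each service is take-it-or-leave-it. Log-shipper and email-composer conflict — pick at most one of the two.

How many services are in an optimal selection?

3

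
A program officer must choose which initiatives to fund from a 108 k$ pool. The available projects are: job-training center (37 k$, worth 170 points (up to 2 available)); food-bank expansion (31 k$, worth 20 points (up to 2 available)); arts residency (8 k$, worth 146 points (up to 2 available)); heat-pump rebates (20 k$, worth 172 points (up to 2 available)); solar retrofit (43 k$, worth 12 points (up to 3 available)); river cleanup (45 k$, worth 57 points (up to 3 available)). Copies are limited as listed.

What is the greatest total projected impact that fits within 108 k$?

Density check — arts residency 18.25, heat-pump rebates 8.60, job-training center 4.59 are the best per k$.
Best packing: job-training center + 2×arts residency + 2×heat-pump rebates — 93 k$, 806 total.
The spare 15 k$ is too small for any remaining project, and no exchange beats 806.

806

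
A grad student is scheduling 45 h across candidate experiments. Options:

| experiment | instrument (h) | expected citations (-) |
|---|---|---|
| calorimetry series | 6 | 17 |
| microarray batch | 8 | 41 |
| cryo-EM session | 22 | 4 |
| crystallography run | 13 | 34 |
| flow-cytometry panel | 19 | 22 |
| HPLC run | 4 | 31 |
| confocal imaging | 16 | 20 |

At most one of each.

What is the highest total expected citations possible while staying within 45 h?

128

Filling by ratio: calorimetry series + microarray batch + crystallography run + HPLC run for 123, with 14 h left unused.
Dropping calorimetry series frees 6 h; slotting in flow-cytometry panel (19 h) lifts the total to 128 at 44 h.
An exhaustive check of the 128 subsets confirms 128.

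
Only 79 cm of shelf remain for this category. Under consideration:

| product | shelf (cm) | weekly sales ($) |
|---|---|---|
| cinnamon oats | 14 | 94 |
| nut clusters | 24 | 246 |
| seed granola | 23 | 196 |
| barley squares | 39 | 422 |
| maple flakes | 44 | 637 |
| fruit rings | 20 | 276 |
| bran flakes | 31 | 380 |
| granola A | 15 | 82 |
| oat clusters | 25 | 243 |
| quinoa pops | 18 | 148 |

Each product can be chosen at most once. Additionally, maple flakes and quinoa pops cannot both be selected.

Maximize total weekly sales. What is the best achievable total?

1017

Greedy by ratio would take cinnamon oats + maple flakes + fruit rings: 78 cm used, total 1007.
The 34 cm tied up in cinnamon oats and fruit rings is better spent on bran flakes — total rises to 1017 (75 cm).
Next best is cinnamon oats + maple flakes + fruit rings at 1007 (78 cm) — short by 10.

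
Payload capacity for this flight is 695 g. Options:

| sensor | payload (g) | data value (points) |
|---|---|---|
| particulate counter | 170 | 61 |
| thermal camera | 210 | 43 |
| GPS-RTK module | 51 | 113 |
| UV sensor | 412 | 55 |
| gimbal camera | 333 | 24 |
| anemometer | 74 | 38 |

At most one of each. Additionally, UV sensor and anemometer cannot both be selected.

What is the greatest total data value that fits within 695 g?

255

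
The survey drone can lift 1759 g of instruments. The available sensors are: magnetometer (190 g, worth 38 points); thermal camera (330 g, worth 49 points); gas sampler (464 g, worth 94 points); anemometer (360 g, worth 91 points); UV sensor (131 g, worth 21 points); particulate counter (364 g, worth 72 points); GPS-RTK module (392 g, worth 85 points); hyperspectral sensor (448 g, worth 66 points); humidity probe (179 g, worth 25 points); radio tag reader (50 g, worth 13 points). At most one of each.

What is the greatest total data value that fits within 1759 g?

Filling by ratio: magnetometer + gas sampler + anemometer + UV sensor + GPS-RTK module + radio tag reader for 342, with 172 g left unused.
Reworking the packing: gas sampler + anemometer + particulate counter + GPS-RTK module + humidity probe uses 1759 g and improves the total to 367.

367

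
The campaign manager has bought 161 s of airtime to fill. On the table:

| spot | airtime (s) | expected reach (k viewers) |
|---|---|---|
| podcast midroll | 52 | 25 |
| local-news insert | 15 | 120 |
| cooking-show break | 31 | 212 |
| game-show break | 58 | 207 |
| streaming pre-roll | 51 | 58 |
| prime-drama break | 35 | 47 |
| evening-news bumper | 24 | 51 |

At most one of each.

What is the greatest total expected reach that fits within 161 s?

597

By expected reach per s: local-news insert 8.00, cooking-show break 6.84, game-show break 3.57 lead.
Greedy by ratio would take local-news insert + cooking-show break + game-show break + evening-news bumper: 128 s used, total 590.
The 24 s tied up in evening-news bumper is better spent on streaming pre-roll — total rises to 597 (155 s).
Runner-up local-news insert + cooking-show break + game-show break + evening-news bumper tops out at 590.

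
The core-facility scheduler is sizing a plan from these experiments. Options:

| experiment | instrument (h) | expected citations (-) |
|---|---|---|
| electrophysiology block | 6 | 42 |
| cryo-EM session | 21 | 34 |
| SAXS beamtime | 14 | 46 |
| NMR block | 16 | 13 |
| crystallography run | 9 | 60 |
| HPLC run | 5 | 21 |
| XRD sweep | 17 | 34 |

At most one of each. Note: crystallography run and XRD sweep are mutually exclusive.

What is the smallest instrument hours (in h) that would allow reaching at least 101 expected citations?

15

Minimise h subject to total expected citations ≥ 101.
Taking electrophysiology block + crystallography run gives 102 (≥ 101) for 15 h.
No combination under 15 h hits 101.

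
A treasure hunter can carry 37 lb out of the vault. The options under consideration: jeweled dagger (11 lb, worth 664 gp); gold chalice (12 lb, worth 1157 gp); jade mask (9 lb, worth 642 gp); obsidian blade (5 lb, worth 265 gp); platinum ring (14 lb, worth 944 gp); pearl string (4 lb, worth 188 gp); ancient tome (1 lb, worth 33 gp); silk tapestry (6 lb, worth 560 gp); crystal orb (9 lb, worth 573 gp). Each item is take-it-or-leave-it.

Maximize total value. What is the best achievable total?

2965

The ratio ordering already packs tightly: gold chalice + jade mask + ancient tome + silk tapestry + crystal orb, 37 lb, 2965.
The closest alternative, gold chalice + jade mask + silk tapestry + crystal orb, reaches only 2932.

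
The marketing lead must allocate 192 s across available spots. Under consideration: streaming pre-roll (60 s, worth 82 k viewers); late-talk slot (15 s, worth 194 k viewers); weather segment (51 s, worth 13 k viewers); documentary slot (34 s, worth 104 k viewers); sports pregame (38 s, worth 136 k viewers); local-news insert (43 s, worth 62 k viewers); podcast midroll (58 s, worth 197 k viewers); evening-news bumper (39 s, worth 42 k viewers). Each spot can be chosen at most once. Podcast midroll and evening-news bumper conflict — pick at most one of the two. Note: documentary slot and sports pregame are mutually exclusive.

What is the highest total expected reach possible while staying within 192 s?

Taking streaming pre-roll + late-talk slot + sports pregame + podcast midroll: 171 s used, 609 in expected reach.
Next best is late-talk slot + sports pregame + local-news insert + podcast midroll at 589 (154 s) — short by 20.

609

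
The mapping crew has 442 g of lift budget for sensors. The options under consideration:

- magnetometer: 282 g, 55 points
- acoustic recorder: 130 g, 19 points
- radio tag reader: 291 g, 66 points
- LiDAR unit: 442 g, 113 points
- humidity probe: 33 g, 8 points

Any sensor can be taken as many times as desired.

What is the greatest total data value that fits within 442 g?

LiDAR unit uses 442 of the 442 g and totals 113.

113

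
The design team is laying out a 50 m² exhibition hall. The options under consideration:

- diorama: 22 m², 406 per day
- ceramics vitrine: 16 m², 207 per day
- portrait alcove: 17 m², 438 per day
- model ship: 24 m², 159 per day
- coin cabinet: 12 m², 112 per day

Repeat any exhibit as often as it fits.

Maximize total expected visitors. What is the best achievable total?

1083

Ceramics vitrine + 2×portrait alcove uses 50 of the 50 m² and totals 1083.
Every other selection either busts 50 m² or fails to beat 1083.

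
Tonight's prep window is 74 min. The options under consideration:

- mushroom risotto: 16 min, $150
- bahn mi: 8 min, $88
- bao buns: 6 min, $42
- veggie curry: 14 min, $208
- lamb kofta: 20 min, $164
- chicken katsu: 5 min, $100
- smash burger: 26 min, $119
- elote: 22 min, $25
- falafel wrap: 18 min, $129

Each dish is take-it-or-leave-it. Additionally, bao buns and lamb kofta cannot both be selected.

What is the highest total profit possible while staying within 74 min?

751

Best packing: mushroom risotto + veggie curry + lamb kofta + chicken katsu + falafel wrap — 73 min, 751 total.
The spare 1 min is too small for any remaining dish, and no feasible exchange beats 751.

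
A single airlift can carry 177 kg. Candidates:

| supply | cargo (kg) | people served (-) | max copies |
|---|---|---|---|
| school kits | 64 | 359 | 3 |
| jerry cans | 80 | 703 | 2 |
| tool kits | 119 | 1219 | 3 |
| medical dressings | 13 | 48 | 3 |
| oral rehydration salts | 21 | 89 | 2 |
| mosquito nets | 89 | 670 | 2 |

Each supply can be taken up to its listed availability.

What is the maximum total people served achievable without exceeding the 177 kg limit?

1454

Density check — tool kits 10.24, jerry cans 8.79, mosquito nets 7.53 are the best per kg.
The ratio heuristic lands on tool kits + medical dressings + 2×oral rehydration salts (1445) but leaves 3 kg idle.
Dropping tool kits and 2×oral rehydration salts frees 161 kg; slotting in 2×jerry cans (160 kg) lifts the total to 1454 at 173 kg.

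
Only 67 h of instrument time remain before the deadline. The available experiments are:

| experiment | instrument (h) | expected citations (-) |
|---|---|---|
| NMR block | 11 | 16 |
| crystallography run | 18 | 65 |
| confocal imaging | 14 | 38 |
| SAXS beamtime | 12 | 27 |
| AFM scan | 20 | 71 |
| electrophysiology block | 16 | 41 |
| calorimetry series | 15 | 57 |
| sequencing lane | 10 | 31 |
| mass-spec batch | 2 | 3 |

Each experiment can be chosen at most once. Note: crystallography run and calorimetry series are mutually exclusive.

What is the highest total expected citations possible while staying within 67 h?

211

Taking crystallography run + AFM scan + electrophysiology block + sequencing lane + mass-spec batch: 66 h used, 211 in expected citations.
The spare 1 h is too small for any remaining experiment, and no feasible exchange beats 211.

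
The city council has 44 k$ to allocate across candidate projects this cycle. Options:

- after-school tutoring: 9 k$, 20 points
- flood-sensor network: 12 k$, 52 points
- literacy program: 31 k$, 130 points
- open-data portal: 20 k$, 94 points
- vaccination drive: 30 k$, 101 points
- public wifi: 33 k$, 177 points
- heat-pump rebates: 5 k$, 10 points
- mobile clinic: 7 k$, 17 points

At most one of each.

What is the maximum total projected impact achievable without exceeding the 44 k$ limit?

197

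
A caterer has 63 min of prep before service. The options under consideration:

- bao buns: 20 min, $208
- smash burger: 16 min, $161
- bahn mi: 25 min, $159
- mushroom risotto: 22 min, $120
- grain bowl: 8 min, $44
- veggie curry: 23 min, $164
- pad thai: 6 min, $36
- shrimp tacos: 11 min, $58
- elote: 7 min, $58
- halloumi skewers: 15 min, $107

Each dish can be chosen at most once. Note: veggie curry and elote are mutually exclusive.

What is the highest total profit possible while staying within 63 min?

Best packing: bao buns + smash burger + shrimp tacos + halloumi skewers — 62 min, 534 total.
Nothing else feasible within 63 min beats 534.

534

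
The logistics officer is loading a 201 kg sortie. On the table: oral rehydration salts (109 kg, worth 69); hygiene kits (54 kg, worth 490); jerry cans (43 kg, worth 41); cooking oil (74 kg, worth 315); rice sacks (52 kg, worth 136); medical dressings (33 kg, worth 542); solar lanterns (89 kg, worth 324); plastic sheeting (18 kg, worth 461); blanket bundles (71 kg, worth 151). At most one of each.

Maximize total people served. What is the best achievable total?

1817

By people served per kg: plastic sheeting 25.61, medical dressings 16.42, hygiene kits 9.07, cooking oil 4.26 lead.
A density-first pass picks hygiene kits + cooking oil + medical dressings + plastic sheeting — 1808 at 179 kg.
The 74 kg tied up in cooking oil is better spent on solar lanterns — total rises to 1817 (194 kg).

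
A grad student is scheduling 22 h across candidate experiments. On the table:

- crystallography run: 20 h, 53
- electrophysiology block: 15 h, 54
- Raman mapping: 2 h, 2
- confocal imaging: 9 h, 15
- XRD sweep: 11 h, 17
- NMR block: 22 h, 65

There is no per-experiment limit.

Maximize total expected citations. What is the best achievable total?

65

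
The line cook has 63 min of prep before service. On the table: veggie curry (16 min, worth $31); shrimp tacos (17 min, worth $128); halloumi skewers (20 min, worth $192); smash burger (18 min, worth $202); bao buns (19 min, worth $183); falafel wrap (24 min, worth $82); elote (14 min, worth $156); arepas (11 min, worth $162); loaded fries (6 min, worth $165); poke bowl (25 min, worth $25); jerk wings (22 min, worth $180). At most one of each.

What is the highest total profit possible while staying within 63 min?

Greedy by ratio would take smash burger + elote + arepas + loaded fries: 49 min used, total 685.
Replace elote and arepas with halloumi skewers + bao buns: the trade gains 57 net, giving 742 at 63 min.
Nothing else within 63 min beats 742.

742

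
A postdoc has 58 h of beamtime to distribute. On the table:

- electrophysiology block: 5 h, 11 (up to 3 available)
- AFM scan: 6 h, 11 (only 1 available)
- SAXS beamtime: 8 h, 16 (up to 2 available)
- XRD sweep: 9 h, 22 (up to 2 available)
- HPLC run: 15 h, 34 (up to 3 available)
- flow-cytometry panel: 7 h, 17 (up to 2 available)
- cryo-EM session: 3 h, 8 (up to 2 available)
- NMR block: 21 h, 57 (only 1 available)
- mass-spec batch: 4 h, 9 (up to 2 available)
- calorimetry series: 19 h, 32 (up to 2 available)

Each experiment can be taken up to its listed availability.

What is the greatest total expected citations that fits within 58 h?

147

The ratio heuristic lands on 2×XRD sweep + flow-cytometry panel + 2×cryo-EM session + NMR block + mass-spec batch (143) but leaves 2 h idle.
The 9 h tied up in XRD sweep is better spent on flow-cytometry panel + mass-spec batch — total rises to 147 (58 h).
No other feasible combination exceeds 147.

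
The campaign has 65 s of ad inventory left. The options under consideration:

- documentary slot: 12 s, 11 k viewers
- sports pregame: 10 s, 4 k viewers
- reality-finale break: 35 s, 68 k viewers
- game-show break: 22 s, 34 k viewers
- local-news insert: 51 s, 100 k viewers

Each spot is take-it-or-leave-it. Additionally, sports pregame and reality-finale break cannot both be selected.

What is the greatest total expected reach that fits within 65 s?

111

Taking documentary slot + local-news insert: 63 s used, 111 in expected reach.
That's the maximum — no feasible swap from here does better than 111.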